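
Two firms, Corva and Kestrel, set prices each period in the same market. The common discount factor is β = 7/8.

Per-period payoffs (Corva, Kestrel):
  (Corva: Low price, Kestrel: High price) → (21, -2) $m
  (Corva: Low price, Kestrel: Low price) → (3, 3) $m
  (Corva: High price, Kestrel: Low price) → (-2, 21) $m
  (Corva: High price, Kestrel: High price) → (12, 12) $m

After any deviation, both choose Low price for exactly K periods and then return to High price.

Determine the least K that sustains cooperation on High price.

2

No profitable deviation requires (12−3)(β+…+β^K) ≥ 21−12, i.e. β+…+β^K ≥ 1 ≈ 1.0000.
With β = 7/8, the partial sums are K=1: 0.8750, K=2: 1.6406.
K = 2 is the first length at which the sum reaches 1.0000.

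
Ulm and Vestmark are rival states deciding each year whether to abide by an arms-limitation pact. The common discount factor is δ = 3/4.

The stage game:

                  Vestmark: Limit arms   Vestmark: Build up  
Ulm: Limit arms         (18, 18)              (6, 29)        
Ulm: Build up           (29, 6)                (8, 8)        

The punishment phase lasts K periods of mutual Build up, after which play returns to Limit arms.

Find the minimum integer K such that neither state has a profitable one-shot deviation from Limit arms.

2

No profitable deviation requires (18−8)(δ+…+δ^K) ≥ 29−18, i.e. δ+…+δ^K ≥ 11/10 ≈ 1.1000.
With δ = 3/4, the partial sums are K=1: 0.7500, K=2: 1.3125.
K = 2 is the first length at which the sum reaches 1.1000.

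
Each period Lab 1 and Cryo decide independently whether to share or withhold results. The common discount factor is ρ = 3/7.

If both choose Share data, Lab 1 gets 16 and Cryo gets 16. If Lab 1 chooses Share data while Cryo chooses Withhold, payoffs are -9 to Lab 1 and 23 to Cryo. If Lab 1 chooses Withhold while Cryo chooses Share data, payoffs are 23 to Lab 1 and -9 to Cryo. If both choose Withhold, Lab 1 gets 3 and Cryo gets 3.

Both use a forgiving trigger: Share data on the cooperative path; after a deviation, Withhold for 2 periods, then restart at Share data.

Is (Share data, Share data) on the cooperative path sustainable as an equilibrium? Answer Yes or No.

Yes

IC: ρ+…+ρ^2 ≥ (23−16)/(16−3) = 7/13.
At ρ = 3/7: partial sum = 0.6122 ≥ 0.5385. Cooperation sustainable.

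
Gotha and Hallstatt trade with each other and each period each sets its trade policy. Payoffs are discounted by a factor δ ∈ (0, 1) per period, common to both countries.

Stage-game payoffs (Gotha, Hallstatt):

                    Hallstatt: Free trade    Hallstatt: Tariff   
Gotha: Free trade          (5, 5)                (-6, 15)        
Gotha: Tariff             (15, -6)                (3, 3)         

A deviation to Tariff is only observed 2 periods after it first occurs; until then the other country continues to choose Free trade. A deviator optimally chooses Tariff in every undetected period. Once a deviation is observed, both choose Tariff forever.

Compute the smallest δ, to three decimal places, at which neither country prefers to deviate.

0.913

A deviator earns 15 for 2 periods, then 3 forever; cooperating earns 5 forever. Multiplying the IC by (1−δ):
5 ≥ 15(1−δ^2) + 3δ^2, so 12·δ^2 ≥ 10 and δ^2 ≥ 5/6.
δ ≥ (5/6)^(1/2) ≈ 0.913.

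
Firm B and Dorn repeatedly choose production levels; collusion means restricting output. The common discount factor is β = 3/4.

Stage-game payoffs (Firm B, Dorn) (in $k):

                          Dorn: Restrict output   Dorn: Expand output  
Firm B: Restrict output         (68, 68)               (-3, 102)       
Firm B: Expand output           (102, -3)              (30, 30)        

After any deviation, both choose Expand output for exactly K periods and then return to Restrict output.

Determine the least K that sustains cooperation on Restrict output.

2

Need Σ_{k=1}^{K} β^k ≥ (102−68)/(68−30) = 0.8947 at β = 3/4.
At K = 1 the sum is 0.7500 < 0.8947; at K = 2 it is 1.3125 ≥ 0.8947.
So the minimum punishment length is K = 2.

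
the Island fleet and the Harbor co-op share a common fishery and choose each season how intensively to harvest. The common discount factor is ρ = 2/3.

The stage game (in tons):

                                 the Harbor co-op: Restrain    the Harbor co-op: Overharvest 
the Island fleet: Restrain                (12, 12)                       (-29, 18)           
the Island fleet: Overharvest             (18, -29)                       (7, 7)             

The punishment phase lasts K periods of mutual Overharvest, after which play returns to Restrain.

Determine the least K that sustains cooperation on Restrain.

IC: ρ(1−ρ^K)/(1−ρ) ≥ (18−12)/(12−7) = 6/5.
With ρ = 2/3: need 1 − ρ^K ≥ 6/5·(1−2/3)/(2/3), i.e. ρ^K ≤ 0.4000.
Since (2/3)^2 = 0.4444 and (2/3)^3 = 0.2963, the smallest such K is 3.

3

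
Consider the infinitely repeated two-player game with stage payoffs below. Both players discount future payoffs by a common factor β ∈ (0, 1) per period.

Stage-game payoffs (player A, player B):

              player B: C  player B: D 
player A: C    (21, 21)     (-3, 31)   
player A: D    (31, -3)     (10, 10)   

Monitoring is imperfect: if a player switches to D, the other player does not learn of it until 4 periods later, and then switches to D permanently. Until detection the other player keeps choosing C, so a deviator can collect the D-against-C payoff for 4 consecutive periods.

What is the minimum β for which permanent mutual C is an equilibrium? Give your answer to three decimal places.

0.831

A deviator earns 31 for 4 periods, then 10 forever; cooperating earns 21 forever. Multiplying the IC by (1−β):
21 ≥ 31(1−β^4) + 10β^4, so 21·β^4 ≥ 10 and β^4 ≥ 10/21.
β ≥ (10/21)^(1/4) ≈ 0.831.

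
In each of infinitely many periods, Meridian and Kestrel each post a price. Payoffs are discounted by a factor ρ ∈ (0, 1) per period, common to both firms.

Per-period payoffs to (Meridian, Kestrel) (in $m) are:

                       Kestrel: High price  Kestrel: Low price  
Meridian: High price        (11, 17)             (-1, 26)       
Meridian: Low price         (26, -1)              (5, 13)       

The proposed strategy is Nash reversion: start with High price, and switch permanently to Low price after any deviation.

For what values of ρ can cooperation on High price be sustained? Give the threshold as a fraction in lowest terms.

5/7

For Meridian: deviation gain 26−11 = 15, per-period punishment loss 11−5 = 6. IC gives ρ ≥ 15/21 = 5/7.
For Kestrel: gain 9, loss 4 per period, so ρ ≥ 9/13.
The tighter constraint is Meridian's, so cooperation needs ρ ≥ 5/7.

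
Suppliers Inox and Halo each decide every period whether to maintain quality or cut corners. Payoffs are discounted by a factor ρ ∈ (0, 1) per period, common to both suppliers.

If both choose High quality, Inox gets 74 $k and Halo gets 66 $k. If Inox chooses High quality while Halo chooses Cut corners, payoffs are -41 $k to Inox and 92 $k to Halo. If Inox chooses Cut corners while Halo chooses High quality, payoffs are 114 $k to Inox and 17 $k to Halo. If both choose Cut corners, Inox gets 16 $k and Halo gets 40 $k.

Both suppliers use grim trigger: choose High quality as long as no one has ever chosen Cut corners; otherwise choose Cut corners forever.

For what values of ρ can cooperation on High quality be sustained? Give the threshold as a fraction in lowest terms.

Inox: cooperation gives 74 each period; deviation gives 114 once then 16 forever.
  74/(1−ρ) ≥ 114 + 16ρ/(1−ρ) ⇒ ρ ≥ 40/98 = 20/49.
Halo: cooperation gives 66 each period; deviation gives 92 once then 40 forever.
  ρ ≥ 26/52 = 1/2.
Both must hold, so the binding constraint is Halo's: ρ ≥ 1/2.

1/2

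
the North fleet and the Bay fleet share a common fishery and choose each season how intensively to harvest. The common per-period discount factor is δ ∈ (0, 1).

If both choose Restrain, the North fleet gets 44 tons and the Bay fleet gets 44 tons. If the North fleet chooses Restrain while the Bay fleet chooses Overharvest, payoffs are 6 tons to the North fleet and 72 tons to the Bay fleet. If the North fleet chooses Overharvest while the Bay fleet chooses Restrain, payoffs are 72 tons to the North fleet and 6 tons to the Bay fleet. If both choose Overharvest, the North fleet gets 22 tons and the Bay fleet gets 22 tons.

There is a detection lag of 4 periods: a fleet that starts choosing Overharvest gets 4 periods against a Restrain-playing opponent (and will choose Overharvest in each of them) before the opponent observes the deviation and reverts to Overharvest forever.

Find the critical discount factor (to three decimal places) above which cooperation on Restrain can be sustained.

0.865

A deviator earns 72 for 4 periods, then 22 forever; cooperating earns 44 forever. Multiplying the IC by (1−δ):
44 ≥ 72(1−δ^4) + 22δ^4, so 50·δ^4 ≥ 28 and δ^4 ≥ 14/25.
δ ≥ (14/25)^(1/4) ≈ 0.865.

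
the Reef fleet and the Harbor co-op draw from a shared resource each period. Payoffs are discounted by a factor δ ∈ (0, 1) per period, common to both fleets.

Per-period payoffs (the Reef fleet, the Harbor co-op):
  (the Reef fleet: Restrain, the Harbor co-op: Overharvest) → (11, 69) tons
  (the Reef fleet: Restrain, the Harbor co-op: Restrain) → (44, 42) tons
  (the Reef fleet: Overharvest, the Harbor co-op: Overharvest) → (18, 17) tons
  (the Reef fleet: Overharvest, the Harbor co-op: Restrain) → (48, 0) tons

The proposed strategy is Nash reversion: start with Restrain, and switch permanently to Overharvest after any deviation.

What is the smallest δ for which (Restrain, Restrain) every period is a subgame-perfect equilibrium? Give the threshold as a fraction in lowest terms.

the Reef fleet's threshold: (48−44)/(48−18) = 2/15.
the Harbor co-op's threshold: (69−42)/(69−17) = 27/52.
2/15 < 27/52, so the Harbor co-op binds and δ* = 27/52.

27/52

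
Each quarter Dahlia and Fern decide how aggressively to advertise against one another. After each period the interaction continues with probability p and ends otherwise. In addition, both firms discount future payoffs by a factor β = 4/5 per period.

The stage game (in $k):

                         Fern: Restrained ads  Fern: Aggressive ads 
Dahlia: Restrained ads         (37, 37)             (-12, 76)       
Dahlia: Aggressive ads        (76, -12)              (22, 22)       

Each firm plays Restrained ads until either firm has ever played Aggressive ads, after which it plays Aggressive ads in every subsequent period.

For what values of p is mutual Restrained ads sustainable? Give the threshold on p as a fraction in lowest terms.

65/72

With continuation probability p and discount β, the effective per-period discount factor is βp.
Grim-trigger IC: βp ≥ (76−37)/(76−22) = 13/18.
So p ≥ (13/18)/(4/5) = 65/72.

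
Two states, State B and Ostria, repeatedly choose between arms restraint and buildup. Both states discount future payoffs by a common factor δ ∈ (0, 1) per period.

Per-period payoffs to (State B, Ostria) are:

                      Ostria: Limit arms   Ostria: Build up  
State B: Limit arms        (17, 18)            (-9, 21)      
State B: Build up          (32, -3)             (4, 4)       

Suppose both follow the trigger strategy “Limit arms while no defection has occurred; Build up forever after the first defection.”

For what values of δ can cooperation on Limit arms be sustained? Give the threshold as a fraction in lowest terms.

For State B: deviation gain 32−17 = 15, per-period punishment loss 17−4 = 13. IC gives δ ≥ 15/28.
For Ostria: gain 3, loss 14 per period, so δ ≥ 3/17.
The tighter constraint is State B's, so cooperation needs δ ≥ 15/28.

15/28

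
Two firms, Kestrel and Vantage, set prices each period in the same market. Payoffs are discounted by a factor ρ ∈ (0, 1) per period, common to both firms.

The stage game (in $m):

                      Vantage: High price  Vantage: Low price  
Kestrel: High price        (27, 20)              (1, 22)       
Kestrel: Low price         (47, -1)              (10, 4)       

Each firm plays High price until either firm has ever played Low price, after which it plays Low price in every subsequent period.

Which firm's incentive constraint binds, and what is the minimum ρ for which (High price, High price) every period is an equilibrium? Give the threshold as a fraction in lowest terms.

Kestrel: cooperation gives 27 each period; deviation gives 47 once then 10 forever.
  27/(1−ρ) ≥ 47 + 10ρ/(1−ρ) ⇒ ρ ≥ 20/37.
Vantage: cooperation gives 20 each period; deviation gives 22 once then 4 forever.
  ρ ≥ 2/18 = 1/9.
Both must hold, so the binding constraint is Kestrel's: ρ ≥ 20/37.

Kestrel; ρ ≥ 20/37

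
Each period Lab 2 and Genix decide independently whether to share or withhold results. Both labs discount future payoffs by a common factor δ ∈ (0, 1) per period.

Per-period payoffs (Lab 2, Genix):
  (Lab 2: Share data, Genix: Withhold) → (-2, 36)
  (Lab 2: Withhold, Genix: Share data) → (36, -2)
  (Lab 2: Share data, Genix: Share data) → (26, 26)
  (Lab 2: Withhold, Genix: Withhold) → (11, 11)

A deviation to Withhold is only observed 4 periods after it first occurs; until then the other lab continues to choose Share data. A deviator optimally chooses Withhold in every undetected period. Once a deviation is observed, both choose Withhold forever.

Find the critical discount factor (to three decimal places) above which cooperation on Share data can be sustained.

The best deviation is to choose Withhold for all 4 undetected periods, earning 36 each, then 11 forever once detected.
Deviation value: 36(1−δ^4)/(1−δ) + 11δ^4/(1−δ); cooperation value: 26/(1−δ).
IC: 26 ≥ 36(1−δ^4) + 11δ^4 = 36 − 25δ^4.
So δ^4 ≥ 10/25 = 2/5, giving δ ≥ (2/5)^(1/4) ≈ 0.795.

0.795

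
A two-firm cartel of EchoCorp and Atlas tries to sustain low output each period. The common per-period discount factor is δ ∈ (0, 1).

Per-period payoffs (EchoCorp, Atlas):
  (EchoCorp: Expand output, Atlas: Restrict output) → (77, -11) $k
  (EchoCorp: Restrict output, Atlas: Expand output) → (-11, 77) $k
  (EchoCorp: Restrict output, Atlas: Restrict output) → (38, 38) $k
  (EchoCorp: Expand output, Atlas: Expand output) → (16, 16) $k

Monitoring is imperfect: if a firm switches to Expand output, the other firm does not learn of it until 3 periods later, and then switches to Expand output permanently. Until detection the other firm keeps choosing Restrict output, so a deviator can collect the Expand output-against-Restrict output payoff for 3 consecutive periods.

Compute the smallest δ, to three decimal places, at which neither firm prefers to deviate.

The best deviation is to choose Expand output for all 3 undetected periods, earning 77 each, then 16 forever once detected.
Deviation value: 77(1−δ^3)/(1−δ) + 16δ^3/(1−δ); cooperation value: 38/(1−δ).
IC: 38 ≥ 77(1−δ^3) + 16δ^3 = 77 − 61δ^3.
So δ^3 ≥ 39/61, giving δ ≥ (39/61)^(1/3) ≈ 0.861.

0.861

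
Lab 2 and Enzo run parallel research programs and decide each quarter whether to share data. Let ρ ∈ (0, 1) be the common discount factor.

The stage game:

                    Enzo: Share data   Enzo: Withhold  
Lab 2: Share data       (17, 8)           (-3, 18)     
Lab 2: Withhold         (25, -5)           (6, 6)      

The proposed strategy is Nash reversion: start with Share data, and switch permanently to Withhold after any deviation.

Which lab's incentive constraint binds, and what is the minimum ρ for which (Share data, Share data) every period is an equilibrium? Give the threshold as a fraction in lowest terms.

For Lab 2: deviation gain 25−17 = 8, per-period punishment loss 17−6 = 11. IC gives ρ ≥ 8/19.
For Enzo: gain 10, loss 2 per period, so ρ ≥ 10/12 = 5/6.
The tighter constraint is Enzo's, so cooperation needs ρ ≥ 5/6.

Enzo; ρ ≥ 5/6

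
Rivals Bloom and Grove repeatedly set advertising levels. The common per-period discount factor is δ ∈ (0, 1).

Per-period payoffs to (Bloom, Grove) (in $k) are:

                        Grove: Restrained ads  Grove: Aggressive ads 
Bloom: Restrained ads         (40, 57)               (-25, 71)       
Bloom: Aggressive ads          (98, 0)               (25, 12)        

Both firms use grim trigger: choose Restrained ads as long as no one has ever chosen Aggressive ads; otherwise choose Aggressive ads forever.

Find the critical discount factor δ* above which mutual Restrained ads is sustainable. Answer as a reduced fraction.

Bloom: cooperation gives 40 each period; deviation gives 98 once then 25 forever.
  40/(1−δ) ≥ 98 + 25δ/(1−δ) ⇒ δ ≥ 58/73.
Grove: cooperation gives 57 each period; deviation gives 71 once then 12 forever.
  δ ≥ 14/59.
Both must hold, so the binding constraint is Bloom's: δ ≥ 58/73.

58/73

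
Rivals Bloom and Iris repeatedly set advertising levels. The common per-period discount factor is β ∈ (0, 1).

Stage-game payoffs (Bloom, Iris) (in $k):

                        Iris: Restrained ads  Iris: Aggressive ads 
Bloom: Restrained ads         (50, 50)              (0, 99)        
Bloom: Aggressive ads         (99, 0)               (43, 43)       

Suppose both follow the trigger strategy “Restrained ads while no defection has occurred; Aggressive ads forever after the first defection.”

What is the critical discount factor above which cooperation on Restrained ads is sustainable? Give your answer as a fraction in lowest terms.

7/8

50/(1−β) ≥ 99 + 43β/(1−β)
50 ≥ 99 − 56β
β ≥ 49/56 = 7/8.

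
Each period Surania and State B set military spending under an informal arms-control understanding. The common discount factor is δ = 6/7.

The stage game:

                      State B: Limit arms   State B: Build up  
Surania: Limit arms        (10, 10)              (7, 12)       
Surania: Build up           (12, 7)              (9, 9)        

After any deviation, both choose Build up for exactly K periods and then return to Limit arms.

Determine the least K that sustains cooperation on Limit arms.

No profitable deviation requires (10−9)(δ+…+δ^K) ≥ 12−10, i.e. δ+…+δ^K ≥ 2 ≈ 2.0000.
With δ = 6/7, the partial sums are K=1: 0.8571, K=2: 1.5918, K=3: 2.2216.
K = 3 is the first length at which the sum reaches 2.0000.

3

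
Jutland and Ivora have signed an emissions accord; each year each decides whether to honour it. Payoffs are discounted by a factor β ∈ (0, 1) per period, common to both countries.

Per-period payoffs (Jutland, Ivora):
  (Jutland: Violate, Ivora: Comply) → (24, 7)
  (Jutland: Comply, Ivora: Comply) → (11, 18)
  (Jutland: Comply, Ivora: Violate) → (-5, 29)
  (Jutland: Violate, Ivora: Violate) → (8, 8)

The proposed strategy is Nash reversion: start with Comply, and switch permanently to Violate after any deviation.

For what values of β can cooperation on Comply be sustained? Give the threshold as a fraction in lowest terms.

Jutland: cooperation gives 11 each period; deviation gives 24 once then 8 forever.
  11/(1−β) ≥ 24 + 8β/(1−β) ⇒ β ≥ 13/16.
Ivora: cooperation gives 18 each period; deviation gives 29 once then 8 forever.
  β ≥ 11/21.
Both must hold, so the binding constraint is Jutland's: β ≥ 13/16.

13/16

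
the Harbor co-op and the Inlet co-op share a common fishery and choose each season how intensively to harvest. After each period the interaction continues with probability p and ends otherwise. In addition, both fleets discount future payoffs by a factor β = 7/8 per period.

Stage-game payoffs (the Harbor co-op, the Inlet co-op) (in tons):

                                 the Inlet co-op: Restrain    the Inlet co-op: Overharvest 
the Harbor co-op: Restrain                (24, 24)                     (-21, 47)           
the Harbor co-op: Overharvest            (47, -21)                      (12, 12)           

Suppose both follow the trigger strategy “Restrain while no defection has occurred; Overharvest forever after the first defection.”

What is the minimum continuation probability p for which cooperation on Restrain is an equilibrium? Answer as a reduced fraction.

Expected continuation weight on next period's payoff is β·p = 7/8·p, which plays the role of the discount factor.
Cooperation requires 7/8·p ≥ (47−24)/(47−12) = 23/35, hence p ≥ 184/245.

184/245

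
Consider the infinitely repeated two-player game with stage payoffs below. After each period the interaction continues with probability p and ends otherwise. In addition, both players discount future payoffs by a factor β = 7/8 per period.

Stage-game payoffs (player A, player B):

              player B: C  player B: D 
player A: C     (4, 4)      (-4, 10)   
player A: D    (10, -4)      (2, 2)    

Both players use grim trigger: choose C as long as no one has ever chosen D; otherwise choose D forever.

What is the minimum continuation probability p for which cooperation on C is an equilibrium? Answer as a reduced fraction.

6/7

With continuation probability p and discount β, the effective per-period discount factor is βp.
Grim-trigger IC: βp ≥ (10−4)/(10−2) = 3/4.
So p ≥ (3/4)/(7/8) = 6/7.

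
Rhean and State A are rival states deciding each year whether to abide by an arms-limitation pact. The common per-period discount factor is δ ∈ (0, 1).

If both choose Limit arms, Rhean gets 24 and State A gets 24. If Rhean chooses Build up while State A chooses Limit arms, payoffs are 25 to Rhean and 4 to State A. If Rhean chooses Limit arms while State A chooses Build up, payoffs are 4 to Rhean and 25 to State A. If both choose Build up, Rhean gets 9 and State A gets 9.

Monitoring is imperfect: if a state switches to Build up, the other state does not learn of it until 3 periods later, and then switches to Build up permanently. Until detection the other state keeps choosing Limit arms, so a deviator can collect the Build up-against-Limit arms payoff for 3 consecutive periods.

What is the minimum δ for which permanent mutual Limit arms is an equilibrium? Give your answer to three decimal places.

A deviator earns 25 for 3 periods, then 9 forever; cooperating earns 24 forever. Multiplying the IC by (1−δ):
24 ≥ 25(1−δ^3) + 9δ^3, so 16·δ^3 ≥ 1 and δ^3 ≥ 1/16.
δ ≥ (1/16)^(1/3) ≈ 0.397.

0.397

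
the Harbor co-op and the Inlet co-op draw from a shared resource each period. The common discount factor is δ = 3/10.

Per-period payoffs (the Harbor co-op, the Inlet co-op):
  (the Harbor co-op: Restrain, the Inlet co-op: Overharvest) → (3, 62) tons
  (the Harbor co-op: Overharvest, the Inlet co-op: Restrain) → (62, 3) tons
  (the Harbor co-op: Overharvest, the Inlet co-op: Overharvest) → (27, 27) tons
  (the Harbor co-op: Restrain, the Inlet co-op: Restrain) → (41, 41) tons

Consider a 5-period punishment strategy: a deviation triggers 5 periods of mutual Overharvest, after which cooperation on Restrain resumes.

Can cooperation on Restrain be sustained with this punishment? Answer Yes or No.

IC: δ+…+δ^5 ≥ (62−41)/(41−27) = 3/2.
At δ = 3/10: partial sum = 0.4275 < 1.5000. Cooperation not sustainable.

No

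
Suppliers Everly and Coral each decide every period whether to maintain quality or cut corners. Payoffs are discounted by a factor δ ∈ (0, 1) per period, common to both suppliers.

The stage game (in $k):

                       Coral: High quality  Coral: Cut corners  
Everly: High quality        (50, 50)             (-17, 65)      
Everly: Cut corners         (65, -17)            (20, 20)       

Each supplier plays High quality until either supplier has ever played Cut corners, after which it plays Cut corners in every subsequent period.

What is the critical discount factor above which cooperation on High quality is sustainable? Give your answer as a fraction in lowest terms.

One-period gain from deviating is 65 − 50 = 15. The loss is 50 − 20 = 30 in every subsequent period, with present value 30·δ/(1−δ).
Deviation is unprofitable when 30·δ/(1−δ) ≥ 15, i.e. δ/(1−δ) ≥ 1/2.
Equivalently δ ≥ 15/(15+30) = 1/3.

1/3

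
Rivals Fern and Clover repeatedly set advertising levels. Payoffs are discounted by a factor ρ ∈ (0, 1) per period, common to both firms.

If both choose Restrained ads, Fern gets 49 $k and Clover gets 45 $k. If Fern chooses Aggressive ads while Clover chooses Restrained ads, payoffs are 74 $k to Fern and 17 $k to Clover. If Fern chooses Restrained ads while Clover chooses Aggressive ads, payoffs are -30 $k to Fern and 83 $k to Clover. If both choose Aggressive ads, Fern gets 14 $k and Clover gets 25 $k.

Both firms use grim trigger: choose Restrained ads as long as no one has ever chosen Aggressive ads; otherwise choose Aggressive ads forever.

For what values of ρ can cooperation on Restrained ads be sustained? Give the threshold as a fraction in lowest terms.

19/29

Fern: cooperation gives 49 each period; deviation gives 74 once then 14 forever.
  49/(1−ρ) ≥ 74 + 14ρ/(1−ρ) ⇒ ρ ≥ 25/60 = 5/12.
Clover: cooperation gives 45 each period; deviation gives 83 once then 25 forever.
  ρ ≥ 38/58 = 19/29.
Both must hold, so the binding constraint is Clover's: ρ ≥ 19/29.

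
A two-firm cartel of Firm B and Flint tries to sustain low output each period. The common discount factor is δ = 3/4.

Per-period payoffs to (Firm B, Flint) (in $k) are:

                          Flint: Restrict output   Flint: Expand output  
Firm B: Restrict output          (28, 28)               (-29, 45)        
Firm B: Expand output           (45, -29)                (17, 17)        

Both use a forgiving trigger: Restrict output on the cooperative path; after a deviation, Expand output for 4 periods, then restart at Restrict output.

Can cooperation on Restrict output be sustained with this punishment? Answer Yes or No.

Yes

Comparing payoff streams over the 5 periods until play realigns: cooperate → 28(1+δ+…+δ^4); deviate → 45 + 17(δ+…+δ^4).
Cooperation is sustained iff (28−17)(δ+…+δ^4) ≥ 45−28.
δ+…+δ^4 = 3/4·(1−(3/4)^4)/(1−3/4) = 2.0508, and (45−28)/(28−17) = 1.5455.
2.0508 ≥ 1.5455, so cooperation is sustainable.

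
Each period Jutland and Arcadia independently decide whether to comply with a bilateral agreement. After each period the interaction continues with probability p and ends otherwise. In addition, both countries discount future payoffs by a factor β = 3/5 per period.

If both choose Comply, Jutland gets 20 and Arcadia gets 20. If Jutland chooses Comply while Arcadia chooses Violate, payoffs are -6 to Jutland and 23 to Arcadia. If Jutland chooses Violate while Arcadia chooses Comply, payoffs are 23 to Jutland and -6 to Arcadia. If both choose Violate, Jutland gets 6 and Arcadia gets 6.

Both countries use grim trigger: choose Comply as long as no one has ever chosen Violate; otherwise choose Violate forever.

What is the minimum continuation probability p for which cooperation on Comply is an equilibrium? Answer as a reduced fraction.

Expected continuation weight on next period's payoff is β·p = 3/5·p, which plays the role of the discount factor.
Cooperation requires 3/5·p ≥ (23−20)/(23−6) = 3/17, hence p ≥ 5/17.

5/17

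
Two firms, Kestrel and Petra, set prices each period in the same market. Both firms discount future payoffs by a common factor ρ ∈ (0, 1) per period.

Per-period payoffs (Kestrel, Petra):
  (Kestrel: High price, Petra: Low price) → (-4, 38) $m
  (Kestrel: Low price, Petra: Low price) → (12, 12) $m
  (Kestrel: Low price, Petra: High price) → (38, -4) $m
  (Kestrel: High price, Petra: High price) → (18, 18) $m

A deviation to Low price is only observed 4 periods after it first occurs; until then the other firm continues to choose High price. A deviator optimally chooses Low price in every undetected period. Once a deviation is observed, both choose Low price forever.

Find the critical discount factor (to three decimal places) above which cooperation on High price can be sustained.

0.937

Deviating for the 4 undetected periods gains 38−18 = 20 per period over cooperation, then loses 18−12 = 6 per period forever once punishment starts.
Gain: 20(1 + ρ + … + ρ^3); loss: 6·ρ^4/(1−ρ).
No profitable deviation ⇔ 20(1−ρ^4) ≤ 6·ρ^4, i.e. ρ^4 ≥ 20/(20+6) = 10/13.
Hence ρ ≥ (10/13)^(1/4) ≈ 0.937.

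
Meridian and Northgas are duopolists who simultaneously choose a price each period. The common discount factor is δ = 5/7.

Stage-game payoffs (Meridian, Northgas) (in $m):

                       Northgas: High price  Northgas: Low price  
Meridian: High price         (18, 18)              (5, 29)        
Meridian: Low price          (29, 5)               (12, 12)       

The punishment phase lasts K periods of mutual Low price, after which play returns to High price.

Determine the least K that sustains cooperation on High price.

Need Σ_{k=1}^{K} δ^k ≥ (29−18)/(18−12) = 1.8333 at δ = 5/7.
At K = 3 the sum is 1.5889 < 1.8333; at K = 4 it is 1.8492 ≥ 1.8333.
So the minimum punishment length is K = 4.

4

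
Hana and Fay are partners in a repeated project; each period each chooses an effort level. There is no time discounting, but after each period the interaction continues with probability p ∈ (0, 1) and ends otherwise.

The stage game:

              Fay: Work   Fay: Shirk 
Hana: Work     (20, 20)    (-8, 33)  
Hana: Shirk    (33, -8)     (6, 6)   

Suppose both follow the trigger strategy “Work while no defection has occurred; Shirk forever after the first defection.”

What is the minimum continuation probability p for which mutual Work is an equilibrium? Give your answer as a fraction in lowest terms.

With no time discounting, the continuation probability p plays the role of the discount factor.
Grim-trigger IC: 20/(1−p) ≥ 33 + 6p/(1−p) ⇒ p ≥ (33−20)/(33−6) = 13/27.

13/27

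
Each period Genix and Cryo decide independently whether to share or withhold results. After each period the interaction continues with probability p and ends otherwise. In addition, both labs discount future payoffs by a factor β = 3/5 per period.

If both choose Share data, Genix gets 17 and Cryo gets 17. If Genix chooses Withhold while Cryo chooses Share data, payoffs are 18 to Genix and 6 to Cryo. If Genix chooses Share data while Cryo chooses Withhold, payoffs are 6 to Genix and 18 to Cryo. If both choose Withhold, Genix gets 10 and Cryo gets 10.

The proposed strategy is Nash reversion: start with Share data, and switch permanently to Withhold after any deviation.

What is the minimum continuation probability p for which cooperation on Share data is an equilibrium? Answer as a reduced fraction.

Expected continuation weight on next period's payoff is β·p = 3/5·p, which plays the role of the discount factor.
Cooperation requires 3/5·p ≥ (18−17)/(18−10) = 1/8, hence p ≥ 5/24.

5/24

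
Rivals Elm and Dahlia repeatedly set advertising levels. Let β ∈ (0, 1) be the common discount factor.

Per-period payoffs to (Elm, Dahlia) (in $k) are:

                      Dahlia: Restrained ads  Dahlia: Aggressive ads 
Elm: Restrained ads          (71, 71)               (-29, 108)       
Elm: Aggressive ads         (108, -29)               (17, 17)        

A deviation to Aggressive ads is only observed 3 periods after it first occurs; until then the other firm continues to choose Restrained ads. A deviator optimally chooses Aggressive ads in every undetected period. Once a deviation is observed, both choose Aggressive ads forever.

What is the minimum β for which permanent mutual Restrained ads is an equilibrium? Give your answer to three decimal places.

Deviating for the 3 undetected periods gains 108−71 = 37 per period over cooperation, then loses 71−17 = 54 per period forever once punishment starts.
Gain: 37(1 + β + … + β^2); loss: 54·β^3/(1−β).
No profitable deviation ⇔ 37(1−β^3) ≤ 54·β^3, i.e. β^3 ≥ 37/(37+54) = 37/91.
Hence β ≥ (37/91)^(1/3) ≈ 0.741.

0.741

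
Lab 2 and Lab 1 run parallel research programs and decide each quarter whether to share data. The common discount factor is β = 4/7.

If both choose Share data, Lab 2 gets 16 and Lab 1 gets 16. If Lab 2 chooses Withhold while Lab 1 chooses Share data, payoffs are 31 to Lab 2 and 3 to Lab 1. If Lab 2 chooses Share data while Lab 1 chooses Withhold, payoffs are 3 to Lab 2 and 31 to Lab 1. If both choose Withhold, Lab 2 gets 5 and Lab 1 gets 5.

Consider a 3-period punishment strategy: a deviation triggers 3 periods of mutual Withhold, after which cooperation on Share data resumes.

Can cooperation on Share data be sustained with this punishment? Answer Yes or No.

Comparing payoff streams over the 4 periods until play realigns: cooperate → 16(1+β+…+β^3); deviate → 31 + 5(β+…+β^3).
Cooperation is sustained iff (16−5)(β+…+β^3) ≥ 31−16.
β+…+β^3 = 4/7·(1−(4/7)^3)/(1−4/7) = 1.0845, and (31−16)/(16−5) = 1.3636.
1.0845 < 1.3636, so cooperation is not sustainable.

No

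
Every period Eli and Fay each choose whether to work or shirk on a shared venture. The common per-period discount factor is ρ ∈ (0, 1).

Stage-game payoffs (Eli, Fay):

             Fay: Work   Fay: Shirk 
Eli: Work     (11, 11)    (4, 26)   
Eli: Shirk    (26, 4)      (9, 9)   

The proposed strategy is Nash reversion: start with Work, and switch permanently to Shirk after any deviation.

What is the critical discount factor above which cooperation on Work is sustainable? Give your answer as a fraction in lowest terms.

Cooperation forever yields 11 each period: 11/(1−ρ).
Deviating yields 26 once, then 9 forever: 26 + 9ρ/(1−ρ).
No profitable deviation requires 11/(1−ρ) ≥ 26 + 9ρ/(1−ρ).
Multiplying by (1−ρ): 11 ≥ 26(1−ρ) + 9ρ = 26 − 17ρ.
So 17ρ ≥ 15, i.e. ρ ≥ 15/17.

15/17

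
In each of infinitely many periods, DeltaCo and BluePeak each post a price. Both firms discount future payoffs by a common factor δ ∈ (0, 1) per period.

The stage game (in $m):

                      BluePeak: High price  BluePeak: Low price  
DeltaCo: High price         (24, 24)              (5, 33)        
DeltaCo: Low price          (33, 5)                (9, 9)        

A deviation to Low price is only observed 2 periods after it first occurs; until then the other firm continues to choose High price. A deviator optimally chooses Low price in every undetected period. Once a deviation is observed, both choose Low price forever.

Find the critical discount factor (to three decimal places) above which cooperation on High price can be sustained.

0.612

The best deviation is to choose Low price for all 2 undetected periods, earning 33 each, then 9 forever once detected.
Deviation value: 33(1−δ^2)/(1−δ) + 9δ^2/(1−δ); cooperation value: 24/(1−δ).
IC: 24 ≥ 33(1−δ^2) + 9δ^2 = 33 − 24δ^2.
So δ^2 ≥ 9/24 = 3/8, giving δ ≥ (3/8)^(1/2) ≈ 0.612.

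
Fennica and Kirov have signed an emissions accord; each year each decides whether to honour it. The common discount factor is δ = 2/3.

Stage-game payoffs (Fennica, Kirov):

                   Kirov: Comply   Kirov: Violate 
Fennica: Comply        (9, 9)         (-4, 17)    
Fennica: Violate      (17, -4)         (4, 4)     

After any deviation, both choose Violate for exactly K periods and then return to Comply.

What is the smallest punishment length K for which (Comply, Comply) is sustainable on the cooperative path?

No profitable deviation requires (9−4)(δ+…+δ^K) ≥ 17−9, i.e. δ+…+δ^K ≥ 8/5 ≈ 1.6000.
With δ = 2/3, the partial sums are K=1: 0.6667, K=2: 1.1111, K=3: 1.4074, K=4: 1.6049.
K = 4 is the first length at which the sum reaches 1.6000.

4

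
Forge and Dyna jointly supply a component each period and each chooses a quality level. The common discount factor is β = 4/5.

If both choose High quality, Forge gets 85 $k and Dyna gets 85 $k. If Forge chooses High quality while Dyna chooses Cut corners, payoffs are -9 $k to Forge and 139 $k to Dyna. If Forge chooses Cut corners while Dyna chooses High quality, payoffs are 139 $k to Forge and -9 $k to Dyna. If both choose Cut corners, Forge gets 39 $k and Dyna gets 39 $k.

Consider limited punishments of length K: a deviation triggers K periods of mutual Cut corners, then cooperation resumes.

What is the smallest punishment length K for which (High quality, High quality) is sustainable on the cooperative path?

Need Σ_{k=1}^{K} β^k ≥ (139−85)/(85−39) = 1.1739 at β = 4/5.
At K = 1 the sum is 0.8000 < 1.1739; at K = 2 it is 1.4400 ≥ 1.1739.
So the minimum punishment length is K = 2.

2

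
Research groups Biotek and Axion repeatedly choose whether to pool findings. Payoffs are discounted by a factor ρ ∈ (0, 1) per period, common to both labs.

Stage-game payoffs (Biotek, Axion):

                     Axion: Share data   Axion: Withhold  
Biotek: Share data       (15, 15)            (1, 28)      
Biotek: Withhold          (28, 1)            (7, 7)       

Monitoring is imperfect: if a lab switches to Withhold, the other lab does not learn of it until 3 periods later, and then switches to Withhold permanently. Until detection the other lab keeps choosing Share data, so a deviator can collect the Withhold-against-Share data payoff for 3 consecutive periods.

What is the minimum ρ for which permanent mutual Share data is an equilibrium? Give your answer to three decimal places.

The best deviation is to choose Withhold for all 3 undetected periods, earning 28 each, then 7 forever once detected.
Deviation value: 28(1−ρ^3)/(1−ρ) + 7ρ^3/(1−ρ); cooperation value: 15/(1−ρ).
IC: 15 ≥ 28(1−ρ^3) + 7ρ^3 = 28 − 21ρ^3.
So ρ^3 ≥ 13/21, giving ρ ≥ (13/21)^(1/3) ≈ 0.852.

0.852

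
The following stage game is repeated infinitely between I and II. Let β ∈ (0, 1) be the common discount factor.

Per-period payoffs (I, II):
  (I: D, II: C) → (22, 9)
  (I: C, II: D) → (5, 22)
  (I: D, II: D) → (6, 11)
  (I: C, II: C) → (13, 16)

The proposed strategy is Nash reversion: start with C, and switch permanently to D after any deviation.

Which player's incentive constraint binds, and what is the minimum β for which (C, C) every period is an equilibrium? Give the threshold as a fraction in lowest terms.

I; β ≥ 9/16

I: cooperation gives 13 each period; deviation gives 22 once then 6 forever.
  13/(1−β) ≥ 22 + 6β/(1−β) ⇒ β ≥ 9/16.
II: cooperation gives 16 each period; deviation gives 22 once then 11 forever.
  β ≥ 6/11.
Both must hold, so the binding constraint is I's: β ≥ 9/16.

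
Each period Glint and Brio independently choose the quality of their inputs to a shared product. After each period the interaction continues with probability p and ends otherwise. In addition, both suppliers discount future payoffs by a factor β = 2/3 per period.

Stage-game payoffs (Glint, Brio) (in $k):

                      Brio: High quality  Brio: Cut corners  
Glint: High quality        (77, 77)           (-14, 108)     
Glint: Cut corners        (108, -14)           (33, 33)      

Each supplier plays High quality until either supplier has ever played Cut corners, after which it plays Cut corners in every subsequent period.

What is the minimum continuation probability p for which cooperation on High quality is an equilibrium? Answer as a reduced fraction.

31/50

With continuation probability p and discount β, the effective per-period discount factor is βp.
Grim-trigger IC: βp ≥ (108−77)/(108−33) = 31/75.
So p ≥ (31/75)/(2/3) = 31/50.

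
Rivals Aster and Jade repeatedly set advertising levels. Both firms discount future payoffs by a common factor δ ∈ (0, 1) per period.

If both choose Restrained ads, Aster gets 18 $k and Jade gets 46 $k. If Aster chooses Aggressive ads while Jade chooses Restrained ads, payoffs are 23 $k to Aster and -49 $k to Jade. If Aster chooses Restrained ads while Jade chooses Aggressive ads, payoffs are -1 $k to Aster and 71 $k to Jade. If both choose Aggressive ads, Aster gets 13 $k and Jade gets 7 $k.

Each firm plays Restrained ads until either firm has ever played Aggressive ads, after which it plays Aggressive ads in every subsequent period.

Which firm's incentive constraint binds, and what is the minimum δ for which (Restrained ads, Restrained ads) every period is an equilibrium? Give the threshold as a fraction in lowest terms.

Aster's threshold: (23−18)/(23−13) = 1/2.
Jade's threshold: (71−46)/(71−7) = 25/64.
1/2 > 25/64, so Aster binds and δ* = 1/2.

Aster; δ ≥ 1/2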